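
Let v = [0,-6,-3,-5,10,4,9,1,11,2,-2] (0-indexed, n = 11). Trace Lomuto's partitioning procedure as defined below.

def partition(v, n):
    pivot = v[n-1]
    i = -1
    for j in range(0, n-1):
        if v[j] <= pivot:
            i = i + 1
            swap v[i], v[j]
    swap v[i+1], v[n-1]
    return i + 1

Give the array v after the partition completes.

[-6,-3,-5,-2,10,4,9,1,11,2,0]

pivot=-2, i=-1
j=0: 0>-2, skip
j=1: -6≤-2, i=0, swap(0,1) ⇒ [-6,0,-3,-5,10,4,9,1,11,2,-2]
j=2: -3≤-2, i=1, swap(1,2) ⇒ [-6,-3,0,-5,10,4,9,1,11,2,-2]
j=3: -5≤-2, i=2, swap(2,3) ⇒ [-6,-3,-5,0,10,4,9,1,11,2,-2]
j=4: 10>-2, skip
j=5: 4>-2, skip
j=6: 9>-2, skip
j=7: 1>-2, skip
j=8: 11>-2, skip
j=9: 2>-2, skip
swap(3,10) ⇒ [-6,-3,-5,-2,10,4,9,1,11,2,0]; return 3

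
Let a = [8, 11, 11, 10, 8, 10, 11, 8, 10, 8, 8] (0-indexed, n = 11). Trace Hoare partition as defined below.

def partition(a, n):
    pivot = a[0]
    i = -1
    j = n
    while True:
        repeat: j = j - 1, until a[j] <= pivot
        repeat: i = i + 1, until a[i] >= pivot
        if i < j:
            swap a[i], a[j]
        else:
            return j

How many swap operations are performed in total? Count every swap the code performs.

4

pivot = a[0] = 8; i = -1, j = 11
j→10 (a[10]=8≤8), i→0 (a[0]=8≥8); i<j, swap → [8, 11, 11, 10, 8, 10, 11, 8, 10, 8, 8]
j→9 (a[9]=8≤8), i→1 (a[1]=11≥8); i<j, swap → [8, 8, 11, 10, 8, 10, 11, 8, 10, 11, 8]
j→7 (a[7]=8≤8), i→2 (a[2]=11≥8); i<j, swap → [8, 8, 8, 10, 8, 10, 11, 11, 10, 11, 8]
j→4 (a[4]=8≤8), i→3 (a[3]=10≥8); i<j, swap → [8, 8, 8, 8, 10, 10, 11, 11, 10, 11, 8]
j→3, i→4; i≥j, return j=3. a = [8, 8, 8, 8, 10, 10, 11, 11, 10, 11, 8]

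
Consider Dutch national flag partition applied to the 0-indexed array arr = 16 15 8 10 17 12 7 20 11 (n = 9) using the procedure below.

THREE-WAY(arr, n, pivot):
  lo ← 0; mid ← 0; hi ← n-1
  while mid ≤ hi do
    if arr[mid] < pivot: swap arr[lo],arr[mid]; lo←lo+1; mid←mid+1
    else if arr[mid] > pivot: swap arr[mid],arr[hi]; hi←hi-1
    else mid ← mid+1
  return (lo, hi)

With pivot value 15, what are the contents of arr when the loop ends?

pivot = 15; lo=0, mid=0, hi=8
arr[mid]=16>15: swap arr[0],arr[8]; hi=7 → 11 15 8 10 17 12 7 20 16
arr[mid]=11<15: swap arr[0],arr[0]; lo=1,mid=1 → 11 15 8 10 17 12 7 20 16
arr[mid]=15=15: mid=2
arr[mid]=8<15: swap arr[1],arr[2]; lo=2,mid=3 → 11 8 15 10 17 12 7 20 16
arr[mid]=10<15: swap arr[2],arr[3]; lo=3,mid=4 → 11 8 10 15 17 12 7 20 16
arr[mid]=17>15: swap arr[4],arr[7]; hi=6 → 11 8 10 15 20 12 7 17 16
arr[mid]=20>15: swap arr[4],arr[6]; hi=5 → 11 8 10 15 7 12 20 17 16
arr[mid]=7<15: swap arr[3],arr[4]; lo=4,mid=5 → 11 8 10 7 15 12 20 17 16
arr[mid]=12<15: swap arr[4],arr[5]; lo=5,mid=6 → 11 8 10 7 12 15 20 17 16
end: lo=5, hi=5; arr = 11 8 10 7 12 15 20 17 16

11 8 10 7 12 15 20 17 16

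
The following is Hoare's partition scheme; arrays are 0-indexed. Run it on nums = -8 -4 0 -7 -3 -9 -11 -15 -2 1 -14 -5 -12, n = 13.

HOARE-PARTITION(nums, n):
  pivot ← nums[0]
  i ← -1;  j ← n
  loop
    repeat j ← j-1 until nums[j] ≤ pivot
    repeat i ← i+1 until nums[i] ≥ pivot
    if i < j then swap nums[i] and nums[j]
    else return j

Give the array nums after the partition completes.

-12 -14 -15 -11 -9 -3 -7 0 -2 1 -4 -5 -8

pivot=-8
j stops at 12 (-12), i stops at 0 (-8); swap ⇒ -12 -4 0 -7 -3 -9 -11 -15 -2 1 -14 -5 -8
j stops at 10 (-14), i stops at 1 (-4); swap ⇒ -12 -14 0 -7 -3 -9 -11 -15 -2 1 -4 -5 -8
j stops at 7 (-15), i stops at 2 (0); swap ⇒ -12 -14 -15 -7 -3 -9 -11 0 -2 1 -4 -5 -8
j stops at 6 (-11), i stops at 3 (-7); swap ⇒ -12 -14 -15 -11 -3 -9 -7 0 -2 1 -4 -5 -8
j stops at 5 (-9), i stops at 4 (-3); swap ⇒ -12 -14 -15 -11 -9 -3 -7 0 -2 1 -4 -5 -8
j stops at 4, i stops at 5; i≥j ⇒ return 4. nums=-12 -14 -15 -11 -9 -3 -7 0 -2 1 -4 -5 -8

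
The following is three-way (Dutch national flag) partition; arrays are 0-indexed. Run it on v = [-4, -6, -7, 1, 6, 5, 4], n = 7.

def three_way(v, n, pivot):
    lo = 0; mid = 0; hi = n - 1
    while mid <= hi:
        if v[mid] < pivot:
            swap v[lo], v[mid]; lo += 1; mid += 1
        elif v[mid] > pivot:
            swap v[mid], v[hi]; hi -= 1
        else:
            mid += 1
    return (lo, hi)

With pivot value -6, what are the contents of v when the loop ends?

lo=0 mid=0 hi=6
-4>-6: swap(0,6), hi=5 ⇒ [4, -6, -7, 1, 6, 5, -4]
4>-6: swap(0,5), hi=4 ⇒ [5, -6, -7, 1, 6, 4, -4]
5>-6: swap(0,4), hi=3 ⇒ [6, -6, -7, 1, 5, 4, -4]
6>-6: swap(0,3), hi=2 ⇒ [1, -6, -7, 6, 5, 4, -4]
1>-6: swap(0,2), hi=1 ⇒ [-7, -6, 1, 6, 5, 4, -4]
-7<-6: swap(0,0), lo=1 mid=1 ⇒ [-7, -6, 1, 6, 5, 4, -4]
-6=-6: mid=2
done. lo=1 hi=1; v=[-7, -6, 1, 6, 5, 4, -4]

[-7, -6, 1, 6, 5, 4, -4]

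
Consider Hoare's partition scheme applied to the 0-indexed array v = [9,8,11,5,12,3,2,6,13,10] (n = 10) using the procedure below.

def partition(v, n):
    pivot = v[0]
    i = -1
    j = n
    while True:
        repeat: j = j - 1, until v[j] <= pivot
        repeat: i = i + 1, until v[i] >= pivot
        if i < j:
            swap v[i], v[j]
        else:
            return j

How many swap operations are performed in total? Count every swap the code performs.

3

pivot = v[0] = 9; i = -1, j = 10
j→7 (v[7]=6≤9), i→0 (v[0]=9≥9); i<j, swap → [6,8,11,5,12,3,2,9,13,10]
j→6 (v[6]=2≤9), i→2 (v[2]=11≥9); i<j, swap → [6,8,2,5,12,3,11,9,13,10]
j→5 (v[5]=3≤9), i→4 (v[4]=12≥9); i<j, swap → [6,8,2,5,3,12,11,9,13,10]
j→4, i→5; i≥j, return j=4. v = [6,8,2,5,3,12,11,9,13,10]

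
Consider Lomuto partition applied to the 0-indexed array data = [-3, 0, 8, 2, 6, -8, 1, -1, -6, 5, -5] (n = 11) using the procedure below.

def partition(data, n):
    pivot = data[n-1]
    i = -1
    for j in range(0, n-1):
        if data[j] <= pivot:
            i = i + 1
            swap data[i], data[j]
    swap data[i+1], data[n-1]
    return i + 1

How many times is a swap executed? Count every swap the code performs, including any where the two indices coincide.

3

pivot=-5, i=-1
j=0: -3>-5, skip
j=1: 0>-5, skip
j=2: 8>-5, skip
j=3: 2>-5, skip
j=4: 6>-5, skip
j=5: -8≤-5, i=0, swap(0,5) ⇒ [-8, 0, 8, 2, 6, -3, 1, -1, -6, 5, -5]
j=6: 1>-5, skip
j=7: -1>-5, skip
j=8: -6≤-5, i=1, swap(1,8) ⇒ [-8, -6, 8, 2, 6, -3, 1, -1, 0, 5, -5]
j=9: 5>-5, skip
swap(2,10) ⇒ [-8, -6, -5, 2, 6, -3, 1, -1, 0, 5, 8]; return 2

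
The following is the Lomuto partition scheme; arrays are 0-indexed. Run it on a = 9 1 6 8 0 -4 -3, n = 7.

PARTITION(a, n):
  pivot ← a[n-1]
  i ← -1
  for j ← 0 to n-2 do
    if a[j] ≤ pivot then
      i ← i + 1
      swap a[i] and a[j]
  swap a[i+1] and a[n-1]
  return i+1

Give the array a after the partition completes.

pivot=-3, i=-1
j=0: 9>-3, skip
j=1: 1>-3, skip
j=2: 6>-3, skip
j=3: 8>-3, skip
j=4: 0>-3, skip
j=5: -4≤-3, i=0, swap(0,5) ⇒ -4 1 6 8 0 9 -3
swap(1,6) ⇒ -4 -3 6 8 0 9 1; return 1

-4 -3 6 8 0 9 1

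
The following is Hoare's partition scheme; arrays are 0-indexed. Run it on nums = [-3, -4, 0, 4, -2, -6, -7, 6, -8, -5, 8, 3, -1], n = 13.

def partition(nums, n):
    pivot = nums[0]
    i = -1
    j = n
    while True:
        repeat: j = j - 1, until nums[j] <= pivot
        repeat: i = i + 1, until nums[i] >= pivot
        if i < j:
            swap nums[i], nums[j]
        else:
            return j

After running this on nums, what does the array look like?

pivot = nums[0] = -3; i = -1, j = 13
j→9 (nums[9]=-5≤-3), i→0 (nums[0]=-3≥-3); i<j, swap → [-5, -4, 0, 4, -2, -6, -7, 6, -8, -3, 8, 3, -1]
j→8 (nums[8]=-8≤-3), i→2 (nums[2]=0≥-3); i<j, swap → [-5, -4, -8, 4, -2, -6, -7, 6, 0, -3, 8, 3, -1]
j→6 (nums[6]=-7≤-3), i→3 (nums[3]=4≥-3); i<j, swap → [-5, -4, -8, -7, -2, -6, 4, 6, 0, -3, 8, 3, -1]
j→5 (nums[5]=-6≤-3), i→4 (nums[4]=-2≥-3); i<j, swap → [-5, -4, -8, -7, -6, -2, 4, 6, 0, -3, 8, 3, -1]
j→4, i→5; i≥j, return j=4. nums = [-5, -4, -8, -7, -6, -2, 4, 6, 0, -3, 8, 3, -1]

[-5, -4, -8, -7, -6, -2, 4, 6, 0, -3, 8, 3, -1]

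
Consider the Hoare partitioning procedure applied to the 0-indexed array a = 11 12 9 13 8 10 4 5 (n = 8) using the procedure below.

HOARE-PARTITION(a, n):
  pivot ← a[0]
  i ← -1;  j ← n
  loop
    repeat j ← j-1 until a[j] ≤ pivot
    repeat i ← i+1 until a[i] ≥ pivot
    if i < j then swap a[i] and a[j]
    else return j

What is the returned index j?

4

pivot = a[0] = 11; i = -1, j = 8
j→7 (a[7]=5≤11), i→0 (a[0]=11≥11); i<j, swap → 5 12 9 13 8 10 4 11
j→6 (a[6]=4≤11), i→1 (a[1]=12≥11); i<j, swap → 5 4 9 13 8 10 12 11
j→5 (a[5]=10≤11), i→3 (a[3]=13≥11); i<j, swap → 5 4 9 10 8 13 12 11
j→4, i→5; i≥j, return j=4. a = 5 4 9 10 8 13 12 11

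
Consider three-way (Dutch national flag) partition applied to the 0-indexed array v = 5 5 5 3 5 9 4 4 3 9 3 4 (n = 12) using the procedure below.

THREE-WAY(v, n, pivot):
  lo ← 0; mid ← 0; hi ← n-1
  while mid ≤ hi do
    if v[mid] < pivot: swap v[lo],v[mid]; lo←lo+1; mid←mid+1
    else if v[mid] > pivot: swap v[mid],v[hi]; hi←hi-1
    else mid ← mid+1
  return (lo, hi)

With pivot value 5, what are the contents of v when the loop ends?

3 4 4 4 3 3 5 5 5 5 9 9

lo=0 mid=0 hi=11
5=5: mid=1
5=5: mid=2
5=5: mid=3
3<5: swap(0,3), lo=1 mid=4 ⇒ 3 5 5 5 5 9 4 4 3 9 3 4
5=5: mid=5
9>5: swap(5,11), hi=10 ⇒ 3 5 5 5 5 4 4 4 3 9 3 9
4<5: swap(1,5), lo=2 mid=6 ⇒ 3 4 5 5 5 5 4 4 3 9 3 9
4<5: swap(2,6), lo=3 mid=7 ⇒ 3 4 4 5 5 5 5 4 3 9 3 9
4<5: swap(3,7), lo=4 mid=8 ⇒ 3 4 4 4 5 5 5 5 3 9 3 9
3<5: swap(4,8), lo=5 mid=9 ⇒ 3 4 4 4 3 5 5 5 5 9 3 9
9>5: swap(9,10), hi=9 ⇒ 3 4 4 4 3 5 5 5 5 3 9 9
3<5: swap(5,9), lo=6 mid=10 ⇒ 3 4 4 4 3 3 5 5 5 5 9 9
done. lo=6 hi=9; v=3 4 4 4 3 3 5 5 5 5 9 9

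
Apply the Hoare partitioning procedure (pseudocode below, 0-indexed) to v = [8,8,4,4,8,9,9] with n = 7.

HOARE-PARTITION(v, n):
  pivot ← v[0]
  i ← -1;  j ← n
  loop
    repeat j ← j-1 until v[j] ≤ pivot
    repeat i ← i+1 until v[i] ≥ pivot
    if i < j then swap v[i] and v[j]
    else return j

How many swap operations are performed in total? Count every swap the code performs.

2

pivot=8
j stops at 4 (8), i stops at 0 (8); swap ⇒ [8,8,4,4,8,9,9]
j stops at 3 (4), i stops at 1 (8); swap ⇒ [8,4,4,8,8,9,9]
j stops at 2, i stops at 3; i≥j ⇒ return 2. v=[8,4,4,8,8,9,9]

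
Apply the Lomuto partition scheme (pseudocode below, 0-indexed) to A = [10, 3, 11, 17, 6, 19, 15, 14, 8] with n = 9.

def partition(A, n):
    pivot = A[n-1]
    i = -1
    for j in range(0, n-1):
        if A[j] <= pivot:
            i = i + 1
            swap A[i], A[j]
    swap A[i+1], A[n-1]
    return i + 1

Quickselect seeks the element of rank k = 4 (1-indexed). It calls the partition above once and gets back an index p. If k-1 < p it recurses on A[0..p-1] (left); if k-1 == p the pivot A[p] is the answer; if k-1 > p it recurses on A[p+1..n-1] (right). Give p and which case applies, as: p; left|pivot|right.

pivot = A[8] = 8; i = -1
j=0: A[0]=10 > 8 → no swap
j=1: A[1]=3 ≤ 8 → i=0, swap A[0],A[1] → [3, 10, 11, 17, 6, 19, 15, 14, 8]
j=2: A[2]=11 > 8 → no swap
j=3: A[3]=17 > 8 → no swap
j=4: A[4]=6 ≤ 8 → i=1, swap A[1],A[4] → [3, 6, 11, 17, 10, 19, 15, 14, 8]
j=5: A[5]=19 > 8 → no swap
j=6: A[6]=15 > 8 → no swap
j=7: A[7]=14 > 8 → no swap
final swap A[2],A[8] → [3, 6, 8, 17, 10, 19, 15, 14, 11]; return 2
p = 2; k-1 = 3 > 2 ⇒ right

2; right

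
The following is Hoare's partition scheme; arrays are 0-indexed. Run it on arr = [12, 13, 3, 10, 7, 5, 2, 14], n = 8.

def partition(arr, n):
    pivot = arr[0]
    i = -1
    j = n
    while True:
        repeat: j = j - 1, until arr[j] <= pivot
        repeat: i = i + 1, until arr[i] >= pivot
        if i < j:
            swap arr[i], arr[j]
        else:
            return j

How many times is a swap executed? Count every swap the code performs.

2

pivot = arr[0] = 12; i = -1, j = 8
j→6 (arr[6]=2≤12), i→0 (arr[0]=12≥12); i<j, swap → [2, 13, 3, 10, 7, 5, 12, 14]
j→5 (arr[5]=5≤12), i→1 (arr[1]=13≥12); i<j, swap → [2, 5, 3, 10, 7, 13, 12, 14]
j→4, i→5; i≥j, return j=4. arr = [2, 5, 3, 10, 7, 13, 12, 14]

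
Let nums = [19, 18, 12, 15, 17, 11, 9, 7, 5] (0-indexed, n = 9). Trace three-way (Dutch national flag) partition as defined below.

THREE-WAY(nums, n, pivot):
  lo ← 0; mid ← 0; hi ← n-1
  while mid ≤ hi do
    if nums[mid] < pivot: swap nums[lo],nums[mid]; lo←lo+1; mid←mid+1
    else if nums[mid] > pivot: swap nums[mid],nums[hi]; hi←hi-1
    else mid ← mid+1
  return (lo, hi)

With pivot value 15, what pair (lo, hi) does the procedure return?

(5, 5)

pivot = 15; lo=0, mid=0, hi=8
nums[mid]=19>15: swap nums[0],nums[8]; hi=7 → [5, 18, 12, 15, 17, 11, 9, 7, 19]
nums[mid]=5<15: swap nums[0],nums[0]; lo=1,mid=1 → [5, 18, 12, 15, 17, 11, 9, 7, 19]
nums[mid]=18>15: swap nums[1],nums[7]; hi=6 → [5, 7, 12, 15, 17, 11, 9, 18, 19]
nums[mid]=7<15: swap nums[1],nums[1]; lo=2,mid=2 → [5, 7, 12, 15, 17, 11, 9, 18, 19]
nums[mid]=12<15: swap nums[2],nums[2]; lo=3,mid=3 → [5, 7, 12, 15, 17, 11, 9, 18, 19]
nums[mid]=15=15: mid=4
nums[mid]=17>15: swap nums[4],nums[6]; hi=5 → [5, 7, 12, 15, 9, 11, 17, 18, 19]
nums[mid]=9<15: swap nums[3],nums[4]; lo=4,mid=5 → [5, 7, 12, 9, 15, 11, 17, 18, 19]
nums[mid]=11<15: swap nums[4],nums[5]; lo=5,mid=6 → [5, 7, 12, 9, 11, 15, 17, 18, 19]
end: lo=5, hi=5; nums = [5, 7, 12, 9, 11, 15, 17, 18, 19]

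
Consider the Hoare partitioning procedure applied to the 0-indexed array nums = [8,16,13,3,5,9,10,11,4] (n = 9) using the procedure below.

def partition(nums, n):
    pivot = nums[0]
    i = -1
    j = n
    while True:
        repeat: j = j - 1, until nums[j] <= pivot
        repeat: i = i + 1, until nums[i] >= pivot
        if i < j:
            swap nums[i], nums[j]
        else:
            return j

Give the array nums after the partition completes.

pivot = nums[0] = 8; i = -1, j = 9
j→8 (nums[8]=4≤8), i→0 (nums[0]=8≥8); i<j, swap → [4,16,13,3,5,9,10,11,8]
j→4 (nums[4]=5≤8), i→1 (nums[1]=16≥8); i<j, swap → [4,5,13,3,16,9,10,11,8]
j→3 (nums[3]=3≤8), i→2 (nums[2]=13≥8); i<j, swap → [4,5,3,13,16,9,10,11,8]
j→2, i→3; i≥j, return j=2. nums = [4,5,3,13,16,9,10,11,8]

[4,5,3,13,16,9,10,11,8]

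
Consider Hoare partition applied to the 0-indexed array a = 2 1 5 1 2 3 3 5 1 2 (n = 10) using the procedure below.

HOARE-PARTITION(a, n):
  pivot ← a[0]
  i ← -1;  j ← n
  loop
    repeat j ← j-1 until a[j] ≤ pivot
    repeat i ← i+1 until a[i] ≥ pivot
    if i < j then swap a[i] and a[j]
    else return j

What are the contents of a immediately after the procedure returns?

2 1 1 1 2 3 3 5 5 2

pivot = a[0] = 2; i = -1, j = 10
j→9 (a[9]=2≤2), i→0 (a[0]=2≥2); i<j, swap → 2 1 5 1 2 3 3 5 1 2
j→8 (a[8]=1≤2), i→2 (a[2]=5≥2); i<j, swap → 2 1 1 1 2 3 3 5 5 2
j→4, i→4; i≥j, return j=4. a = 2 1 1 1 2 3 3 5 5 2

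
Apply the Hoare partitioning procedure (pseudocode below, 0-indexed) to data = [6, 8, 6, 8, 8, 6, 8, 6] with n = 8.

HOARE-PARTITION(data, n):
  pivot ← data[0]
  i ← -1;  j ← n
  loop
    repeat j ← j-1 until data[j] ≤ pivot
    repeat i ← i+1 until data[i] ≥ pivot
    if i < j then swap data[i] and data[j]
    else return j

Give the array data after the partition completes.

pivot=6
j stops at 7 (6), i stops at 0 (6); swap ⇒ [6, 8, 6, 8, 8, 6, 8, 6]
j stops at 5 (6), i stops at 1 (8); swap ⇒ [6, 6, 6, 8, 8, 8, 8, 6]
j stops at 2, i stops at 2; i≥j ⇒ return 2. data=[6, 6, 6, 8, 8, 8, 8, 6]

[6, 6, 6, 8, 8, 8, 8, 6]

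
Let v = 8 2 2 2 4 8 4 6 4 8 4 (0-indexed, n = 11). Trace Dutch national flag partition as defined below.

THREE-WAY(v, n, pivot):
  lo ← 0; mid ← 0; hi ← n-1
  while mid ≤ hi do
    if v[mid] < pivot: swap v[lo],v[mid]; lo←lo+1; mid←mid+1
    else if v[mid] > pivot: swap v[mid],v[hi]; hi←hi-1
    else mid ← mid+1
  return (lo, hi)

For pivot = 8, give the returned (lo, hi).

lo=0 mid=0 hi=10
8=8: mid=1
2<8: swap(0,1), lo=1 mid=2 ⇒ 2 8 2 2 4 8 4 6 4 8 4
2<8: swap(1,2), lo=2 mid=3 ⇒ 2 2 8 2 4 8 4 6 4 8 4
2<8: swap(2,3), lo=3 mid=4 ⇒ 2 2 2 8 4 8 4 6 4 8 4
4<8: swap(3,4), lo=4 mid=5 ⇒ 2 2 2 4 8 8 4 6 4 8 4
8=8: mid=6
4<8: swap(4,6), lo=5 mid=7 ⇒ 2 2 2 4 4 8 8 6 4 8 4
6<8: swap(5,7), lo=6 mid=8 ⇒ 2 2 2 4 4 6 8 8 4 8 4
4<8: swap(6,8), lo=7 mid=9 ⇒ 2 2 2 4 4 6 4 8 8 8 4
8=8: mid=10
4<8: swap(7,10), lo=8 mid=11 ⇒ 2 2 2 4 4 6 4 4 8 8 8
done. lo=8 hi=10; v=2 2 2 4 4 6 4 4 8 8 8

(8, 10)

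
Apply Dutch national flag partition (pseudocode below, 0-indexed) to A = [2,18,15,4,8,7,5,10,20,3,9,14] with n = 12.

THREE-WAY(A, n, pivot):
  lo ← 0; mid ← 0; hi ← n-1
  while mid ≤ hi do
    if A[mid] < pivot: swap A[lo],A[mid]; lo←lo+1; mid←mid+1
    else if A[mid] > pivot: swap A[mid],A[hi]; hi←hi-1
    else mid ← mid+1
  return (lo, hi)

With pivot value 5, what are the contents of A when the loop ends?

pivot = 5; lo=0, mid=0, hi=11
A[mid]=2<5: swap A[0],A[0]; lo=1,mid=1 → [2,18,15,4,8,7,5,10,20,3,9,14]
A[mid]=18>5: swap A[1],A[11]; hi=10 → [2,14,15,4,8,7,5,10,20,3,9,18]
A[mid]=14>5: swap A[1],A[10]; hi=9 → [2,9,15,4,8,7,5,10,20,3,14,18]
A[mid]=9>5: swap A[1],A[9]; hi=8 → [2,3,15,4,8,7,5,10,20,9,14,18]
A[mid]=3<5: swap A[1],A[1]; lo=2,mid=2 → [2,3,15,4,8,7,5,10,20,9,14,18]
A[mid]=15>5: swap A[2],A[8]; hi=7 → [2,3,20,4,8,7,5,10,15,9,14,18]
A[mid]=20>5: swap A[2],A[7]; hi=6 → [2,3,10,4,8,7,5,20,15,9,14,18]
A[mid]=10>5: swap A[2],A[6]; hi=5 → [2,3,5,4,8,7,10,20,15,9,14,18]
A[mid]=5=5: mid=3
A[mid]=4<5: swap A[2],A[3]; lo=3,mid=4 → [2,3,4,5,8,7,10,20,15,9,14,18]
A[mid]=8>5: swap A[4],A[5]; hi=4 → [2,3,4,5,7,8,10,20,15,9,14,18]
A[mid]=7>5: swap A[4],A[4]; hi=3 → [2,3,4,5,7,8,10,20,15,9,14,18]
end: lo=3, hi=3; A = [2,3,4,5,7,8,10,20,15,9,14,18]

[2,3,4,5,7,8,10,20,15,9,14,18]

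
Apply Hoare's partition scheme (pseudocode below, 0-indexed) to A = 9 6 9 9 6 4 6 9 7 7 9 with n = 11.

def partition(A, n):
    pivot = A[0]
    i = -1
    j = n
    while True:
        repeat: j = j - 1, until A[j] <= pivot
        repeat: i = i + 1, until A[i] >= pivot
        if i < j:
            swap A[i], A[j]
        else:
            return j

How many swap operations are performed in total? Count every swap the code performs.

pivot=9
j stops at 10 (9), i stops at 0 (9); swap ⇒ 9 6 9 9 6 4 6 9 7 7 9
j stops at 9 (7), i stops at 2 (9); swap ⇒ 9 6 7 9 6 4 6 9 7 9 9
j stops at 8 (7), i stops at 3 (9); swap ⇒ 9 6 7 7 6 4 6 9 9 9 9
j stops at 7, i stops at 7; i≥j ⇒ return 7. A=9 6 7 7 6 4 6 9 9 9 9

3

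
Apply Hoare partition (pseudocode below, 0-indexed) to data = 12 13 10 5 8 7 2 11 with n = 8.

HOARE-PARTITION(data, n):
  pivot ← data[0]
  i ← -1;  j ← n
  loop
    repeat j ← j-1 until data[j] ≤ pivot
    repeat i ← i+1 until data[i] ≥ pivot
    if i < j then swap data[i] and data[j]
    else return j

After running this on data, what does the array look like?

pivot = data[0] = 12; i = -1, j = 8
j→7 (data[7]=11≤12), i→0 (data[0]=12≥12); i<j, swap → 11 13 10 5 8 7 2 12
j→6 (data[6]=2≤12), i→1 (data[1]=13≥12); i<j, swap → 11 2 10 5 8 7 13 12
j→5, i→6; i≥j, return j=5. data = 11 2 10 5 8 7 13 12

11 2 10 5 8 7 13 12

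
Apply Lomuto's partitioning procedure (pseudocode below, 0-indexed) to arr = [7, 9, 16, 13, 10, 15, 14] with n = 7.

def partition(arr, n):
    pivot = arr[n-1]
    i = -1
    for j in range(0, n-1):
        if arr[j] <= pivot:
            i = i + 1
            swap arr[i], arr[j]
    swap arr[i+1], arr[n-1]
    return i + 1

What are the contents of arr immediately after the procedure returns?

pivot=14, i=-1
j=0: 7≤14, i=0, swap(0,0) ⇒ [7, 9, 16, 13, 10, 15, 14]
j=1: 9≤14, i=1, swap(1,1) ⇒ [7, 9, 16, 13, 10, 15, 14]
j=2: 16>14, skip
j=3: 13≤14, i=2, swap(2,3) ⇒ [7, 9, 13, 16, 10, 15, 14]
j=4: 10≤14, i=3, swap(3,4) ⇒ [7, 9, 13, 10, 16, 15, 14]
j=5: 15>14, skip
swap(4,6) ⇒ [7, 9, 13, 10, 14, 15, 16]; return 4

[7, 9, 13, 10, 14, 15, 16]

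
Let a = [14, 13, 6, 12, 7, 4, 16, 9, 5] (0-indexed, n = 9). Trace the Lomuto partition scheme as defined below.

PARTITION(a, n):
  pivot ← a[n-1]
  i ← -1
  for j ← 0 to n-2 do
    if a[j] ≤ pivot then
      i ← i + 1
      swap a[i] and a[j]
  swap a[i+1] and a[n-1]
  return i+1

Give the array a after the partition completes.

[4, 5, 6, 12, 7, 14, 16, 9, 13]

pivot=5, i=-1
j=0: 14>5, skip
j=1: 13>5, skip
j=2: 6>5, skip
j=3: 12>5, skip
j=4: 7>5, skip
j=5: 4≤5, i=0, swap(0,5) ⇒ [4, 13, 6, 12, 7, 14, 16, 9, 5]
j=6: 16>5, skip
j=7: 9>5, skip
swap(1,8) ⇒ [4, 5, 6, 12, 7, 14, 16, 9, 13]; return 1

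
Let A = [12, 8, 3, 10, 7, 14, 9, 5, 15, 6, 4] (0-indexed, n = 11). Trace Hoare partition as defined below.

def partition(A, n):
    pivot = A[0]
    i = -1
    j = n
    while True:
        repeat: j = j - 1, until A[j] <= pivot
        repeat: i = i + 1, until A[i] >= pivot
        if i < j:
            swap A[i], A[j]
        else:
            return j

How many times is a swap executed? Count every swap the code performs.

pivot=12
j stops at 10 (4), i stops at 0 (12); swap ⇒ [4, 8, 3, 10, 7, 14, 9, 5, 15, 6, 12]
j stops at 9 (6), i stops at 5 (14); swap ⇒ [4, 8, 3, 10, 7, 6, 9, 5, 15, 14, 12]
j stops at 7, i stops at 8; i≥j ⇒ return 7. A=[4, 8, 3, 10, 7, 6, 9, 5, 15, 14, 12]

2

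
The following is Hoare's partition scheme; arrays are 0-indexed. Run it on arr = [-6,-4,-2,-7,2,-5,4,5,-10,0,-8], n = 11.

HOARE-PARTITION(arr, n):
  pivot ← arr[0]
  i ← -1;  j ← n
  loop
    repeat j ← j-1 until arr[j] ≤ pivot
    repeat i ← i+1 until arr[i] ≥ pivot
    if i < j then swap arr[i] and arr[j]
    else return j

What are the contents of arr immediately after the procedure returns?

pivot = arr[0] = -6; i = -1, j = 11
j→10 (arr[10]=-8≤-6), i→0 (arr[0]=-6≥-6); i<j, swap → [-8,-4,-2,-7,2,-5,4,5,-10,0,-6]
j→8 (arr[8]=-10≤-6), i→1 (arr[1]=-4≥-6); i<j, swap → [-8,-10,-2,-7,2,-5,4,5,-4,0,-6]
j→3 (arr[3]=-7≤-6), i→2 (arr[2]=-2≥-6); i<j, swap → [-8,-10,-7,-2,2,-5,4,5,-4,0,-6]
j→2, i→3; i≥j, return j=2. arr = [-8,-10,-7,-2,2,-5,4,5,-4,0,-6]

[-8,-10,-7,-2,2,-5,4,5,-4,0,-6]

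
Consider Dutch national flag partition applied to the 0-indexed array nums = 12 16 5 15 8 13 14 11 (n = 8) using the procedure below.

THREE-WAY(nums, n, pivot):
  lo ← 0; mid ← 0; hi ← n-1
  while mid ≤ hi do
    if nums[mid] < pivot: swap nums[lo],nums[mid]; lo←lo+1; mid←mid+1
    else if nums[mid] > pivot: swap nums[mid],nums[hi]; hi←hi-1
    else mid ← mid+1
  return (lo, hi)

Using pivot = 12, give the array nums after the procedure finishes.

11 5 8 12 13 14 15 16

pivot = 12; lo=0, mid=0, hi=7
nums[mid]=12=12: mid=1
nums[mid]=16>12: swap nums[1],nums[7]; hi=6 → 12 11 5 15 8 13 14 16
nums[mid]=11<12: swap nums[0],nums[1]; lo=1,mid=2 → 11 12 5 15 8 13 14 16
nums[mid]=5<12: swap nums[1],nums[2]; lo=2,mid=3 → 11 5 12 15 8 13 14 16
nums[mid]=15>12: swap nums[3],nums[6]; hi=5 → 11 5 12 14 8 13 15 16
nums[mid]=14>12: swap nums[3],nums[5]; hi=4 → 11 5 12 13 8 14 15 16
nums[mid]=13>12: swap nums[3],nums[4]; hi=3 → 11 5 12 8 13 14 15 16
nums[mid]=8<12: swap nums[2],nums[3]; lo=3,mid=4 → 11 5 8 12 13 14 15 16
end: lo=3, hi=3; nums = 11 5 8 12 13 14 15 16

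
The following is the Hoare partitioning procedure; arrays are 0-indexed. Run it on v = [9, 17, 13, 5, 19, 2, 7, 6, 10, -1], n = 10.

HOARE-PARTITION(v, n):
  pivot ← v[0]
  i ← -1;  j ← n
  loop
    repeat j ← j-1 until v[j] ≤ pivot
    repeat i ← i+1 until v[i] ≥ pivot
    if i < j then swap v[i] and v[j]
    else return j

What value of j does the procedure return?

4

pivot = v[0] = 9; i = -1, j = 10
j→9 (v[9]=-1≤9), i→0 (v[0]=9≥9); i<j, swap → [-1, 17, 13, 5, 19, 2, 7, 6, 10, 9]
j→7 (v[7]=6≤9), i→1 (v[1]=17≥9); i<j, swap → [-1, 6, 13, 5, 19, 2, 7, 17, 10, 9]
j→6 (v[6]=7≤9), i→2 (v[2]=13≥9); i<j, swap → [-1, 6, 7, 5, 19, 2, 13, 17, 10, 9]
j→5 (v[5]=2≤9), i→4 (v[4]=19≥9); i<j, swap → [-1, 6, 7, 5, 2, 19, 13, 17, 10, 9]
j→4, i→5; i≥j, return j=4. v = [-1, 6, 7, 5, 2, 19, 13, 17, 10, 9]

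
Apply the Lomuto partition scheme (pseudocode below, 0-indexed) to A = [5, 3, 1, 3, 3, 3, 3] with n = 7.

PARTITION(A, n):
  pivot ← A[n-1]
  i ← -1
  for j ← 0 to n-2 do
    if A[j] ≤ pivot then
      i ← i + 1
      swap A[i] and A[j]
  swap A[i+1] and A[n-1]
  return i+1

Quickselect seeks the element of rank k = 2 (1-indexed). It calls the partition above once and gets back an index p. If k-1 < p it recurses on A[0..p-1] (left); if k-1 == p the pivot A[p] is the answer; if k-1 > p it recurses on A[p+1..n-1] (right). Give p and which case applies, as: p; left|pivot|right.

5; left

pivot = A[6] = 3; i = -1
j=0: A[0]=5 > 3 → no swap
j=1: A[1]=3 ≤ 3 → i=0, swap A[0],A[1] → [3, 5, 1, 3, 3, 3, 3]
j=2: A[2]=1 ≤ 3 → i=1, swap A[1],A[2] → [3, 1, 5, 3, 3, 3, 3]
j=3: A[3]=3 ≤ 3 → i=2, swap A[2],A[3] → [3, 1, 3, 5, 3, 3, 3]
j=4: A[4]=3 ≤ 3 → i=3, swap A[3],A[4] → [3, 1, 3, 3, 5, 3, 3]
j=5: A[5]=3 ≤ 3 → i=4, swap A[4],A[5] → [3, 1, 3, 3, 3, 5, 3]
final swap A[5],A[6] → [3, 1, 3, 3, 3, 3, 5]; return 5
p = 5; k-1 = 1 < 5 ⇒ left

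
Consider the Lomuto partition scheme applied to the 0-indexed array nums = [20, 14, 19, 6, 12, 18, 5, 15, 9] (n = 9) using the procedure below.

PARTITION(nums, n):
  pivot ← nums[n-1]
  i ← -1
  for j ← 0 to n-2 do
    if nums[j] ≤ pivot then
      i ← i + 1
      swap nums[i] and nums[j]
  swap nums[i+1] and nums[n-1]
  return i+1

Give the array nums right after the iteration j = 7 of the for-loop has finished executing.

[6, 5, 19, 20, 12, 18, 14, 15, 9]

pivot = nums[8] = 9; i = -1
j=0: nums[0]=20 > 9 → no swap
j=1: nums[1]=14 > 9 → no swap
j=2: nums[2]=19 > 9 → no swap
j=3: nums[3]=6 ≤ 9 → i=0, swap nums[0],nums[3] → [6, 14, 19, 20, 12, 18, 5, 15, 9]
j=4: nums[4]=12 > 9 → no swap
j=5: nums[5]=18 > 9 → no swap
j=6: nums[6]=5 ≤ 9 → i=1, swap nums[1],nums[6] → [6, 5, 19, 20, 12, 18, 14, 15, 9]
j=7: nums[7]=15 > 9 → no swap
(after j=7) nums = [6, 5, 19, 20, 12, 18, 14, 15, 9]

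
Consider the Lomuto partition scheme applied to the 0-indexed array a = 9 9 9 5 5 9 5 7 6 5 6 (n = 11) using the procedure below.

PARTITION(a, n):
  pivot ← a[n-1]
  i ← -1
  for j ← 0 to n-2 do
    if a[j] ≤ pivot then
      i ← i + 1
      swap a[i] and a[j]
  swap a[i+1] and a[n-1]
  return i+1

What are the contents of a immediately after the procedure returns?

pivot = a[10] = 6; i = -1
j=0: a[0]=9 > 6 → no swap
j=1: a[1]=9 > 6 → no swap
j=2: a[2]=9 > 6 → no swap
j=3: a[3]=5 ≤ 6 → i=0, swap a[0],a[3] → 5 9 9 9 5 9 5 7 6 5 6
j=4: a[4]=5 ≤ 6 → i=1, swap a[1],a[4] → 5 5 9 9 9 9 5 7 6 5 6
j=5: a[5]=9 > 6 → no swap
j=6: a[6]=5 ≤ 6 → i=2, swap a[2],a[6] → 5 5 5 9 9 9 9 7 6 5 6
j=7: a[7]=7 > 6 → no swap
j=8: a[8]=6 ≤ 6 → i=3, swap a[3],a[8] → 5 5 5 6 9 9 9 7 9 5 6
j=9: a[9]=5 ≤ 6 → i=4, swap a[4],a[9] → 5 5 5 6 5 9 9 7 9 9 6
final swap a[5],a[10] → 5 5 5 6 5 6 9 7 9 9 9; return 5

5 5 5 6 5 6 9 7 9 9 9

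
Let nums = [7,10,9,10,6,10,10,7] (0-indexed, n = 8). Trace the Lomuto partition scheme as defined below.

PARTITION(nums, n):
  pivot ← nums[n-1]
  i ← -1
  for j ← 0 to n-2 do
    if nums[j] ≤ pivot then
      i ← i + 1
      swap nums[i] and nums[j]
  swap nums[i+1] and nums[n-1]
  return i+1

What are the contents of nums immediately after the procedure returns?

pivot = nums[7] = 7; i = -1
j=0: nums[0]=7 ≤ 7 → i=0, swap nums[0],nums[0] (no change) → [7,10,9,10,6,10,10,7]
j=1: nums[1]=10 > 7 → no swap
j=2: nums[2]=9 > 7 → no swap
j=3: nums[3]=10 > 7 → no swap
j=4: nums[4]=6 ≤ 7 → i=1, swap nums[1],nums[4] → [7,6,9,10,10,10,10,7]
j=5: nums[5]=10 > 7 → no swap
j=6: nums[6]=10 > 7 → no swap
final swap nums[2],nums[7] → [7,6,7,10,10,10,10,9]; return 2

[7,6,7,10,10,10,10,9]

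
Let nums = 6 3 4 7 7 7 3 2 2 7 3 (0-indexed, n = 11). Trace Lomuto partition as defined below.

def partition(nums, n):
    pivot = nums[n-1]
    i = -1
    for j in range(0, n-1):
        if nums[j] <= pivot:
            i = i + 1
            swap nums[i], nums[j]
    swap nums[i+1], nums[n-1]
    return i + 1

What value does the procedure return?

4

pivot = nums[10] = 3; i = -1
j=0: nums[0]=6 > 3 → no swap
j=1: nums[1]=3 ≤ 3 → i=0, swap nums[0],nums[1] → 3 6 4 7 7 7 3 2 2 7 3
j=2: nums[2]=4 > 3 → no swap
j=3: nums[3]=7 > 3 → no swap
j=4: nums[4]=7 > 3 → no swap
j=5: nums[5]=7 > 3 → no swap
j=6: nums[6]=3 ≤ 3 → i=1, swap nums[1],nums[6] → 3 3 4 7 7 7 6 2 2 7 3
j=7: nums[7]=2 ≤ 3 → i=2, swap nums[2],nums[7] → 3 3 2 7 7 7 6 4 2 7 3
j=8: nums[8]=2 ≤ 3 → i=3, swap nums[3],nums[8] → 3 3 2 2 7 7 6 4 7 7 3
j=9: nums[9]=7 > 3 → no swap
final swap nums[4],nums[10] → 3 3 2 2 3 7 6 4 7 7 7; return 4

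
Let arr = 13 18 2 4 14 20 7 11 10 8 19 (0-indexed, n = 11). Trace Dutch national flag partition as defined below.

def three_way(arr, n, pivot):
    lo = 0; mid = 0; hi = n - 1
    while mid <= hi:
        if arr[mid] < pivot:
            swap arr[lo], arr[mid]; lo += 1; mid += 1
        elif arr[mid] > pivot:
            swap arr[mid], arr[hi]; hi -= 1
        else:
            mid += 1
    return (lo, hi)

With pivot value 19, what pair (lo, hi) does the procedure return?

(9, 9)

lo=0 mid=0 hi=10
13<19: swap(0,0), lo=1 mid=1 ⇒ 13 18 2 4 14 20 7 11 10 8 19
18<19: swap(1,1), lo=2 mid=2 ⇒ 13 18 2 4 14 20 7 11 10 8 19
2<19: swap(2,2), lo=3 mid=3 ⇒ 13 18 2 4 14 20 7 11 10 8 19
4<19: swap(3,3), lo=4 mid=4 ⇒ 13 18 2 4 14 20 7 11 10 8 19
14<19: swap(4,4), lo=5 mid=5 ⇒ 13 18 2 4 14 20 7 11 10 8 19
20>19: swap(5,10), hi=9 ⇒ 13 18 2 4 14 19 7 11 10 8 20
19=19: mid=6
7<19: swap(5,6), lo=6 mid=7 ⇒ 13 18 2 4 14 7 19 11 10 8 20
11<19: swap(6,7), lo=7 mid=8 ⇒ 13 18 2 4 14 7 11 19 10 8 20
10<19: swap(7,8), lo=8 mid=9 ⇒ 13 18 2 4 14 7 11 10 19 8 20
8<19: swap(8,9), lo=9 mid=10 ⇒ 13 18 2 4 14 7 11 10 8 19 20
done. lo=9 hi=9; arr=13 18 2 4 14 7 11 10 8 19 20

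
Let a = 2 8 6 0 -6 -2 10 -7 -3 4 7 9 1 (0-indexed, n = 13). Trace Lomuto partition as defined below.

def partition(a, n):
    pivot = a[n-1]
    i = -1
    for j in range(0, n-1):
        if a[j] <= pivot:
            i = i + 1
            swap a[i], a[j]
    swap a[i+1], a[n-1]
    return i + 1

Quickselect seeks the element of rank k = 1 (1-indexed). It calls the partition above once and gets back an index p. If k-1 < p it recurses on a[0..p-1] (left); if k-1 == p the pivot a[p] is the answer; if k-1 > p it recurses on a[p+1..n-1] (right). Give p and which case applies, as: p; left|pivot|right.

pivot = a[12] = 1; i = -1
j=0: a[0]=2 > 1 → no swap
j=1: a[1]=8 > 1 → no swap
j=2: a[2]=6 > 1 → no swap
j=3: a[3]=0 ≤ 1 → i=0, swap a[0],a[3] → 0 8 6 2 -6 -2 10 -7 -3 4 7 9 1
j=4: a[4]=-6 ≤ 1 → i=1, swap a[1],a[4] → 0 -6 6 2 8 -2 10 -7 -3 4 7 9 1
j=5: a[5]=-2 ≤ 1 → i=2, swap a[2],a[5] → 0 -6 -2 2 8 6 10 -7 -3 4 7 9 1
j=6: a[6]=10 > 1 → no swap
j=7: a[7]=-7 ≤ 1 → i=3, swap a[3],a[7] → 0 -6 -2 -7 8 6 10 2 -3 4 7 9 1
j=8: a[8]=-3 ≤ 1 → i=4, swap a[4],a[8] → 0 -6 -2 -7 -3 6 10 2 8 4 7 9 1
j=9: a[9]=4 > 1 → no swap
j=10: a[10]=7 > 1 → no swap
j=11: a[11]=9 > 1 → no swap
final swap a[5],a[12] → 0 -6 -2 -7 -3 1 10 2 8 4 7 9 6; return 5
p = 5; k-1 = 0 < 5 ⇒ left

5; left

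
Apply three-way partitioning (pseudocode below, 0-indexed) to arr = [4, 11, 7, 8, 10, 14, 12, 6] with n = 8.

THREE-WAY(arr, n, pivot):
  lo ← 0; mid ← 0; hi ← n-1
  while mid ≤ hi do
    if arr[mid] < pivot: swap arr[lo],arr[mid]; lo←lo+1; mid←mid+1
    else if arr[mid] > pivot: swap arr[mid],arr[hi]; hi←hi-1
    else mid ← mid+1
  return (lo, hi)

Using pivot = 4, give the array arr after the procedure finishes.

pivot = 4; lo=0, mid=0, hi=7
arr[mid]=4=4: mid=1
arr[mid]=11>4: swap arr[1],arr[7]; hi=6 → [4, 6, 7, 8, 10, 14, 12, 11]
arr[mid]=6>4: swap arr[1],arr[6]; hi=5 → [4, 12, 7, 8, 10, 14, 6, 11]
arr[mid]=12>4: swap arr[1],arr[5]; hi=4 → [4, 14, 7, 8, 10, 12, 6, 11]
arr[mid]=14>4: swap arr[1],arr[4]; hi=3 → [4, 10, 7, 8, 14, 12, 6, 11]
arr[mid]=10>4: swap arr[1],arr[3]; hi=2 → [4, 8, 7, 10, 14, 12, 6, 11]
arr[mid]=8>4: swap arr[1],arr[2]; hi=1 → [4, 7, 8, 10, 14, 12, 6, 11]
arr[mid]=7>4: swap arr[1],arr[1]; hi=0 → [4, 7, 8, 10, 14, 12, 6, 11]
end: lo=0, hi=0; arr = [4, 7, 8, 10, 14, 12, 6, 11]

[4, 7, 8, 10, 14, 12, 6, 11]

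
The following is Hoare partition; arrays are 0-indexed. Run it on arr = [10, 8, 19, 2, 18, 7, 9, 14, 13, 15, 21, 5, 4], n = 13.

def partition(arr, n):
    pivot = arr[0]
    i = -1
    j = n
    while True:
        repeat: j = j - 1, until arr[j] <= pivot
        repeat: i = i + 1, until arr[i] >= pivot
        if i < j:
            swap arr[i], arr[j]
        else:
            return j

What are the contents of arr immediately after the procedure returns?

pivot=10
j stops at 12 (4), i stops at 0 (10); swap ⇒ [4, 8, 19, 2, 18, 7, 9, 14, 13, 15, 21, 5, 10]
j stops at 11 (5), i stops at 2 (19); swap ⇒ [4, 8, 5, 2, 18, 7, 9, 14, 13, 15, 21, 19, 10]
j stops at 6 (9), i stops at 4 (18); swap ⇒ [4, 8, 5, 2, 9, 7, 18, 14, 13, 15, 21, 19, 10]
j stops at 5, i stops at 6; i≥j ⇒ return 5. arr=[4, 8, 5, 2, 9, 7, 18, 14, 13, 15, 21, 19, 10]

[4, 8, 5, 2, 9, 7, 18, 14, 13, 15, 21, 19, 10]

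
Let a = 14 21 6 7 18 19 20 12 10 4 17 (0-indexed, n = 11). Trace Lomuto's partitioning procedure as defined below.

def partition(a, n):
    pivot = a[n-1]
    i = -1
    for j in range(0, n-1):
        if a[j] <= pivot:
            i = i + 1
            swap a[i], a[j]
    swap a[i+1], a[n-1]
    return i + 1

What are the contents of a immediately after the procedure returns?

pivot=17, i=-1
j=0: 14≤17, i=0, swap(0,0) ⇒ 14 21 6 7 18 19 20 12 10 4 17
j=1: 21>17, skip
j=2: 6≤17, i=1, swap(1,2) ⇒ 14 6 21 7 18 19 20 12 10 4 17
j=3: 7≤17, i=2, swap(2,3) ⇒ 14 6 7 21 18 19 20 12 10 4 17
j=4: 18>17, skip
j=5: 19>17, skip
j=6: 20>17, skip
j=7: 12≤17, i=3, swap(3,7) ⇒ 14 6 7 12 18 19 20 21 10 4 17
j=8: 10≤17, i=4, swap(4,8) ⇒ 14 6 7 12 10 19 20 21 18 4 17
j=9: 4≤17, i=5, swap(5,9) ⇒ 14 6 7 12 10 4 20 21 18 19 17
swap(6,10) ⇒ 14 6 7 12 10 4 17 21 18 19 20; return 6

14 6 7 12 10 4 17 21 18 19 20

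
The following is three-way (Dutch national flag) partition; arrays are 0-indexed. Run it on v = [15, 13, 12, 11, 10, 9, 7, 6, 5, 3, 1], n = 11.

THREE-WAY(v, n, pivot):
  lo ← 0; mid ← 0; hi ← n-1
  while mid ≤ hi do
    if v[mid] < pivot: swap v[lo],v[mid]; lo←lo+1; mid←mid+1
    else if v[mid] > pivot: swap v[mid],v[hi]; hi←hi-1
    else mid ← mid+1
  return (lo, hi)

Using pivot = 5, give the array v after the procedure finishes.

lo=0 mid=0 hi=10
15>5: swap(0,10), hi=9 ⇒ [1, 13, 12, 11, 10, 9, 7, 6, 5, 3, 15]
1<5: swap(0,0), lo=1 mid=1 ⇒ [1, 13, 12, 11, 10, 9, 7, 6, 5, 3, 15]
13>5: swap(1,9), hi=8 ⇒ [1, 3, 12, 11, 10, 9, 7, 6, 5, 13, 15]
3<5: swap(1,1), lo=2 mid=2 ⇒ [1, 3, 12, 11, 10, 9, 7, 6, 5, 13, 15]
12>5: swap(2,8), hi=7 ⇒ [1, 3, 5, 11, 10, 9, 7, 6, 12, 13, 15]
5=5: mid=3
11>5: swap(3,7), hi=6 ⇒ [1, 3, 5, 6, 10, 9, 7, 11, 12, 13, 15]
6>5: swap(3,6), hi=5 ⇒ [1, 3, 5, 7, 10, 9, 6, 11, 12, 13, 15]
7>5: swap(3,5), hi=4 ⇒ [1, 3, 5, 9, 10, 7, 6, 11, 12, 13, 15]
9>5: swap(3,4), hi=3 ⇒ [1, 3, 5, 10, 9, 7, 6, 11, 12, 13, 15]
10>5: swap(3,3), hi=2 ⇒ [1, 3, 5, 10, 9, 7, 6, 11, 12, 13, 15]
done. lo=2 hi=2; v=[1, 3, 5, 10, 9, 7, 6, 11, 12, 13, 15]

[1, 3, 5, 10, 9, 7, 6, 11, 12, 13, 15]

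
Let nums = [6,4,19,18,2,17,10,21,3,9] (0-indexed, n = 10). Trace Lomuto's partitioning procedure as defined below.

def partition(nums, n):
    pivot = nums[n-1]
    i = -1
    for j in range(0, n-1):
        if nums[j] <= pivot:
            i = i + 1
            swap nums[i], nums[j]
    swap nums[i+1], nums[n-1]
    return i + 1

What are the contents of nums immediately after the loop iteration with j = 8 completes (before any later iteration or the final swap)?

[6,4,2,3,19,17,10,21,18,9]

pivot = nums[9] = 9; i = -1
j=0: nums[0]=6 ≤ 9 → i=0, swap nums[0],nums[0] (no change) → [6,4,19,18,2,17,10,21,3,9]
j=1: nums[1]=4 ≤ 9 → i=1, swap nums[1],nums[1] (no change) → [6,4,19,18,2,17,10,21,3,9]
j=2: nums[2]=19 > 9 → no swap
j=3: nums[3]=18 > 9 → no swap
j=4: nums[4]=2 ≤ 9 → i=2, swap nums[2],nums[4] → [6,4,2,18,19,17,10,21,3,9]
j=5: nums[5]=17 > 9 → no swap
j=6: nums[6]=10 > 9 → no swap
j=7: nums[7]=21 > 9 → no swap
j=8: nums[8]=3 ≤ 9 → i=3, swap nums[3],nums[8] → [6,4,2,3,19,17,10,21,18,9]
(after j=8) nums = [6,4,2,3,19,17,10,21,18,9]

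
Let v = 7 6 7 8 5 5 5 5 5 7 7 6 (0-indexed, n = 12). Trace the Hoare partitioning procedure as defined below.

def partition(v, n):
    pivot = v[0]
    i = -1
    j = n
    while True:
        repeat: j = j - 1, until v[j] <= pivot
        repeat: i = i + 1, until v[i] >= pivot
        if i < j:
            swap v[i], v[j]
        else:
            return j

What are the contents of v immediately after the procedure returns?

6 6 7 7 5 5 5 5 5 8 7 7

pivot = v[0] = 7; i = -1, j = 12
j→11 (v[11]=6≤7), i→0 (v[0]=7≥7); i<j, swap → 6 6 7 8 5 5 5 5 5 7 7 7
j→10 (v[10]=7≤7), i→2 (v[2]=7≥7); i<j, swap → 6 6 7 8 5 5 5 5 5 7 7 7
j→9 (v[9]=7≤7), i→3 (v[3]=8≥7); i<j, swap → 6 6 7 7 5 5 5 5 5 8 7 7
j→8, i→9; i≥j, return j=8. v = 6 6 7 7 5 5 5 5 5 8 7 7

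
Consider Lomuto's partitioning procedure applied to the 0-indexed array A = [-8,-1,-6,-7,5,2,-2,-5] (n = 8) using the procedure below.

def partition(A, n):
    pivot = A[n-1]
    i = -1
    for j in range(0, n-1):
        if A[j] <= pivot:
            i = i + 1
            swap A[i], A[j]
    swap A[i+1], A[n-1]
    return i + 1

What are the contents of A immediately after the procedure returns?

[-8,-6,-7,-5,5,2,-2,-1]

pivot = A[7] = -5; i = -1
j=0: A[0]=-8 ≤ -5 → i=0, swap A[0],A[0] (no change) → [-8,-1,-6,-7,5,2,-2,-5]
j=1: A[1]=-1 > -5 → no swap
j=2: A[2]=-6 ≤ -5 → i=1, swap A[1],A[2] → [-8,-6,-1,-7,5,2,-2,-5]
j=3: A[3]=-7 ≤ -5 → i=2, swap A[2],A[3] → [-8,-6,-7,-1,5,2,-2,-5]
j=4: A[4]=5 > -5 → no swap
j=5: A[5]=2 > -5 → no swap
j=6: A[6]=-2 > -5 → no swap
final swap A[3],A[7] → [-8,-6,-7,-5,5,2,-2,-1]; return 3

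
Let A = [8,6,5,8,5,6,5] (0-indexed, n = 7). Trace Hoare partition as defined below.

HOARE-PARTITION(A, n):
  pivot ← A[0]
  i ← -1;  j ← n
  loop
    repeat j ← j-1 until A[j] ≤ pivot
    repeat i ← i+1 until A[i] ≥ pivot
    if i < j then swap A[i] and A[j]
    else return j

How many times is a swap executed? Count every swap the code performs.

pivot = A[0] = 8; i = -1, j = 7
j→6 (A[6]=5≤8), i→0 (A[0]=8≥8); i<j, swap → [5,6,5,8,5,6,8]
j→5 (A[5]=6≤8), i→3 (A[3]=8≥8); i<j, swap → [5,6,5,6,5,8,8]
j→4, i→5; i≥j, return j=4. A = [5,6,5,6,5,8,8]

2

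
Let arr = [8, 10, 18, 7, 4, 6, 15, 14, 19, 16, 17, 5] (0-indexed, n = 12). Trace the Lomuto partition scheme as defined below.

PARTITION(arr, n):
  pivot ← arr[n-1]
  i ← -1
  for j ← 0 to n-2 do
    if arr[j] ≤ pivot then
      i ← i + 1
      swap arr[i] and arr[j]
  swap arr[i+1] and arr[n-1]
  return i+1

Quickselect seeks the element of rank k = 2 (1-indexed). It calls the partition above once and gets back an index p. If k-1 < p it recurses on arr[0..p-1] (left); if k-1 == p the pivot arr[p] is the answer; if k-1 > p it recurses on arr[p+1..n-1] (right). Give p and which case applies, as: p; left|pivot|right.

pivot = arr[11] = 5; i = -1
j=0: arr[0]=8 > 5 → no swap
j=1: arr[1]=10 > 5 → no swap
j=2: arr[2]=18 > 5 → no swap
j=3: arr[3]=7 > 5 → no swap
j=4: arr[4]=4 ≤ 5 → i=0, swap arr[0],arr[4] → [4, 10, 18, 7, 8, 6, 15, 14, 19, 16, 17, 5]
j=5: arr[5]=6 > 5 → no swap
j=6: arr[6]=15 > 5 → no swap
j=7: arr[7]=14 > 5 → no swap
j=8: arr[8]=19 > 5 → no swap
j=9: arr[9]=16 > 5 → no swap
j=10: arr[10]=17 > 5 → no swap
final swap arr[1],arr[11] → [4, 5, 18, 7, 8, 6, 15, 14, 19, 16, 17, 10]; return 1
p = 1; k-1 = 1 == 1 ⇒ pivot

1; pivot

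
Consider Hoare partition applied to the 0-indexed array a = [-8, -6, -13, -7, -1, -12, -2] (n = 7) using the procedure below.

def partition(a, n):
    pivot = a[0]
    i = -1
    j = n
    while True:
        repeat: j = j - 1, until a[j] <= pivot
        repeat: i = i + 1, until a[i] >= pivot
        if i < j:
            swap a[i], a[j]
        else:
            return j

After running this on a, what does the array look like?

[-12, -13, -6, -7, -1, -8, -2]

pivot = a[0] = -8; i = -1, j = 7
j→5 (a[5]=-12≤-8), i→0 (a[0]=-8≥-8); i<j, swap → [-12, -6, -13, -7, -1, -8, -2]
j→2 (a[2]=-13≤-8), i→1 (a[1]=-6≥-8); i<j, swap → [-12, -13, -6, -7, -1, -8, -2]
j→1, i→2; i≥j, return j=1. a = [-12, -13, -6, -7, -1, -8, -2]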